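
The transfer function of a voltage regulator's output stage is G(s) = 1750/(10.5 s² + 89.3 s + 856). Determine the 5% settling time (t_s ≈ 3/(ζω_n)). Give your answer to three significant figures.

Dividing through by 10.5: denominator becomes s² + 8.505 s + 81.52.
So ω_n = √81.52 = 9.03 rad/s and ζ = 8.505/(2·9.03) = 0.471.
t_s ≈ 3/(ζω_n) = 0.705 s.

t_s ≈ 0.705 s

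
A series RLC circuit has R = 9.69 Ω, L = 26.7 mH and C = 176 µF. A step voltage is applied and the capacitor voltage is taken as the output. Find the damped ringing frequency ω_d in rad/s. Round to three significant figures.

ω_d ≈ 424 rad/s

For a series RLC circuit (capacitor voltage as output), ω_n = 1/√(LC) = 1/√(26.7 mH · 176 µF) = 461 rad/s.
ζ = (R/2)·√(C/L) = (9.69/2)·√(176 µF/26.7 mH) = 0.393.
The damped frequency ω_d = ω_n√(1−ζ²) = 424 rad/s.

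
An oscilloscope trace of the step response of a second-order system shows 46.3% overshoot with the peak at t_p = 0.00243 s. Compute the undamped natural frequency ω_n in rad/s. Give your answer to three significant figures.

ζ from %OS: ζ = |ln 0.463|/√(π²+ln²0.463) = 0.238.
From t_p = π/ω_d, ω_d = π/0.00243 = 1290 rad/s, so ω_n = ω_d/√(1−ζ²) = 1330 rad/s.

ω_n ≈ 1330 rad/s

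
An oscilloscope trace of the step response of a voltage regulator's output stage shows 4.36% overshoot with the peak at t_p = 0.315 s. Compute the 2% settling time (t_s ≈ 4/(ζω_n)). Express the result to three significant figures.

t_s ≈ 0.402 s

ζ from %OS: ζ = |ln 0.0436|/√(π²+ln²0.0436) = 0.706.
From t_p = π/ω_d, ω_d = π/0.315 = 9.97 rad/s, so ω_n = ω_d/√(1−ζ²) = 14.1 rad/s.
t_s ≈ 4/(ζω_n) = 4/(0.706·14.1) = 0.402 s.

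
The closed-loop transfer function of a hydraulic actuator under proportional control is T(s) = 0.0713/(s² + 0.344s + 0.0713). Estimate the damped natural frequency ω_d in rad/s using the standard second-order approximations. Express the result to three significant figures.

Matching coefficients with s² + 2ζω_n s + ω_n² gives ω_n² = 0.0713 ⇒ ω_n = 0.267 rad/s, and ζ = 0.344/(2ω_n) = 0.644.
The damped frequency ω_d = ω_n√(1−ζ²) = 0.204 rad/s.

ω_d ≈ 0.204 rad/s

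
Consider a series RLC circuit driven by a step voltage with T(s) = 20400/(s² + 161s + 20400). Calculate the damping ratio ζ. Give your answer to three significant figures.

ω_n = √20400 = 143 rad/s; ζ = 161/(2·143) = 0.564.

ζ ≈ 0.564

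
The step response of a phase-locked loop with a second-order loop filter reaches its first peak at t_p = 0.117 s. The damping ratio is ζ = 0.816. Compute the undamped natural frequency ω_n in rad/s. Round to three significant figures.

Peak time t_p = π/ω_d, so ω_d = π/t_p = π/0.117 = 26.9 rad/s.
ω_n = ω_d/√(1−ζ²) = 26.9/√0.334 = 46.5 rad/s.

ω_n ≈ 46.5 rad/s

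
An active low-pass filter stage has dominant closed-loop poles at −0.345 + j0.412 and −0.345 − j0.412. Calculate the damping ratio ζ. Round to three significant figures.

The poles are at −σ ± jω_d with σ = 0.345 and ω_d = 0.412, so ω_n = √(σ²+ω_d²) = 0.537 rad/s and ζ = σ/ω_n = 0.642.

ζ ≈ 0.642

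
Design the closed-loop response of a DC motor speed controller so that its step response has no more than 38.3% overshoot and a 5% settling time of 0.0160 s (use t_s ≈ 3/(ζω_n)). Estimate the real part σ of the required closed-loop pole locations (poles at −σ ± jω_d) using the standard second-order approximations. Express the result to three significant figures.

σ ≈ 188

The settling-time spec alone fixes σ = ζω_n = 3/t_s = 3/0.0160 = 188.
(Overshoot then fixes ζ = 0.292 and hence ω_d = σ·√(1−ζ²)/ζ = 614 rad/s.)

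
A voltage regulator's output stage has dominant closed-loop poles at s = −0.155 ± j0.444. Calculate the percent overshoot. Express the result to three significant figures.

%OS ≈ 33.4%

With σ = 0.155, ω_d = 0.444: ω_n = √(σ²+ω_d²) = 0.470 rad/s, ζ = σ/ω_n = 0.330.
Overshoot: exp(−π·0.330/√(1−0.330²)) = 0.334, i.e. 33.4%.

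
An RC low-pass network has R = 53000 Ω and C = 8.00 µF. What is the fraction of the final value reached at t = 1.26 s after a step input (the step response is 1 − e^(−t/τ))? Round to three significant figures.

y/y_∞ ≈ 0.949

τ = RC = 53000 × 8.00 µF = 0.424 s.
y(t)/y_∞ = 1 − e^(−t/τ) = 1 − e^(−1.26/0.424) = 1 − e^(−2.97) = 0.949.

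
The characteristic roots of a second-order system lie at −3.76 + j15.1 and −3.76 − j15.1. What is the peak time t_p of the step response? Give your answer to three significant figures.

t_p ≈ 0.208 s

t_p = π/ω_d with ω_d = 15.1 (the imaginary part), so t_p = 0.208 s.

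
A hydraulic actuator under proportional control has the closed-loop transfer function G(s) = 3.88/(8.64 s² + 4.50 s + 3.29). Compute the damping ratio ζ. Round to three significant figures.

ζ ≈ 0.422

Dividing through by 8.64: denominator becomes s² + 0.5208 s + 0.3808.
So ω_n = √0.3808 = 0.617 rad/s and ζ = 0.5208/(2·0.617) = 0.422.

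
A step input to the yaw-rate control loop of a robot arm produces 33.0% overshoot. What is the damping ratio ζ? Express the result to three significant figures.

ζ ≈ 0.333

ζ = −ln(OS)/√(π² + (ln OS)²). With OS = 0.330, ln OS = −1.109 and ζ = 1.109/3.331 = 0.333.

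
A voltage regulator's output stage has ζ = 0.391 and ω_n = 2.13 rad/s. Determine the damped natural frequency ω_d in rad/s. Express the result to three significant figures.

ω_d = ω_n√(1−ζ²) = 2.13·√0.847 = 1.96 rad/s.

ω_d ≈ 1.96 rad/s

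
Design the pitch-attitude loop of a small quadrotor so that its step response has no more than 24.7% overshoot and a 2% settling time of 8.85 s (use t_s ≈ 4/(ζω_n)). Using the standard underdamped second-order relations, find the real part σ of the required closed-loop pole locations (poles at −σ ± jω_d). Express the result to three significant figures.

The settling-time spec alone fixes σ = ζω_n = 4/t_s = 4/8.85 = 0.452.
(Overshoot then fixes ζ = 0.407 and hence ω_d = σ·√(1−ζ²)/ζ = 1.02 rad/s.)

σ ≈ 0.452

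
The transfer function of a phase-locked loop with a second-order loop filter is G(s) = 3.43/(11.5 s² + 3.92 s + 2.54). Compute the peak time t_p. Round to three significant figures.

Dividing through by 11.5: denominator becomes s² + 0.3409 s + 0.2209.
So ω_n = √0.2209 = 0.470 rad/s and ζ = 0.3409/(2·0.470) = 0.363.
ω_d = ω_n√(1−ζ²) = 0.438 rad/s. t_p = π/ω_d = 7.17 s.

t_p ≈ 7.17 s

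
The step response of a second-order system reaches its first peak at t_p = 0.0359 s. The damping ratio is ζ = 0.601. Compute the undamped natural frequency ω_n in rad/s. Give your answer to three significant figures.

Peak time t_p = π/ω_d, so ω_d = π/t_p = π/0.0359 = 87.5 rad/s.
ω_n = ω_d/√(1−ζ²) = 87.5/√0.639 = 109 rad/s.

ω_n ≈ 109 rad/s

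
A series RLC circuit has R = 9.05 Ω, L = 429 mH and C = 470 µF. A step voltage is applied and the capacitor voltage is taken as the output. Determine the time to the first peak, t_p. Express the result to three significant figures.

t_p ≈ 0.0451 s

For a series RLC circuit (capacitor voltage as output), ω_n = 1/√(LC) = 1/√(429 mH · 470 µF) = 70.4 rad/s.
ζ = (R/2)·√(C/L) = (9.05/2)·√(470 µF/429 mH) = 0.150.
ω_d = 70.4·√(1 − 0.150²) = 69.6 rad/s. t_p = π/ω_d = 0.0451 s.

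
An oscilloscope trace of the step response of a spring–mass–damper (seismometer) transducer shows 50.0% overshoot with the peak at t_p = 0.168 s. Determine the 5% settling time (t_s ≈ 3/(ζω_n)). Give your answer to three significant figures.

From the overshoot, ζ = −ln(OS)/√(π²+ln²(OS)) = 0.215.
From t_p = π/ω_d, ω_d = π/0.168 = 18.7 rad/s, so ω_n = ω_d/√(1−ζ²) = 19.1 rad/s.
t_s ≈ 3/(ζω_n) = 3/(0.215·19.1) = 0.727 s.

t_s ≈ 0.727 s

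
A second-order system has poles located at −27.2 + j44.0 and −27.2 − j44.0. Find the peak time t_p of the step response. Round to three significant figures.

t_p = π/ω_d with ω_d = 44.0 (the imaginary part), so t_p = 0.0714 s.

t_p ≈ 0.0714 s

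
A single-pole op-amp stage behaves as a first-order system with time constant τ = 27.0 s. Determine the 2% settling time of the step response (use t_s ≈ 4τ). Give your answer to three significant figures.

t_s ≈ 108 s

t_s ≈ 4τ = 108 s.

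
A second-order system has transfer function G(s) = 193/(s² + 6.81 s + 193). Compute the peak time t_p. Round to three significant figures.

Comparing the denominator to s² + 2ζω_n s + ω_n²: ω_n = √193 = 13.9 rad/s, and 2ζω_n = 6.81 so ζ = 6.81/(2·13.9) = 0.245.
ω_d = 13.9·√(1 − 0.245²) = 13.5 rad/s. Then t_p = π/ω_d = 0.233 s.

t_p ≈ 0.233 s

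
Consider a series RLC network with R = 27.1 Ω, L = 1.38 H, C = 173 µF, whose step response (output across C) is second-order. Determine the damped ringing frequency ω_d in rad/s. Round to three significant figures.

For a series RLC circuit (capacitor voltage as output), ω_n = 1/√(LC) = 1/√(1.38 H · 173 µF) = 64.7 rad/s.
ζ = (R/2)·√(C/L) = (27.1/2)·√(173 µF/1.38 H) = 0.152.
The damped frequency ω_d = ω_n√(1−ζ²) = 64.0 rad/s.

ω_d ≈ 64.0 rad/s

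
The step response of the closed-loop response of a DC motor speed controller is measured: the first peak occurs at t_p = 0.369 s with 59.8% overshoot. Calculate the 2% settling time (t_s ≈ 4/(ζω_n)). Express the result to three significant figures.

t_s ≈ 2.87 s

ζ from %OS: ζ = |ln 0.598|/√(π²+ln²0.598) = 0.162.
t_p = π/ω_d ⇒ ω_d = 8.51 rad/s; then ω_n = ω_d/√(1−ζ²) = 8.63 rad/s.
t_s ≈ 4/(ζω_n) = 4/(0.162·8.63) = 2.87 s.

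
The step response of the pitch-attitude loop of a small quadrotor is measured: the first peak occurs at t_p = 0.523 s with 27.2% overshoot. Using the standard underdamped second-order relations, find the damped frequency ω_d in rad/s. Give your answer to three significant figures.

t_p = π/ω_d, so ω_d = π/0.523 = 6.01 rad/s.

ω_d ≈ 6.01 rad/s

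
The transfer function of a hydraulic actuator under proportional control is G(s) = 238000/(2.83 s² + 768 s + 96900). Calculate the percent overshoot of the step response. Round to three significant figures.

%OS ≈ 3.38%

Dividing through by 2.83: denominator becomes s² + 271.4 s + 34240.
So ω_n = √34240 = 185 rad/s and ζ = 271.4/(2·185) = 0.733.
%OS = 100·exp(−πζ/√(1−ζ²)) = 3.38%.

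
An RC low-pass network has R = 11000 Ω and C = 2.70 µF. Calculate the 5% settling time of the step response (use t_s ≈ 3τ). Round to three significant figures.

τ = RC = 11000 × 2.70 µF = 0.0297 s.
t_s ≈ 3τ = 0.0891 s.

t_s ≈ 0.0891 s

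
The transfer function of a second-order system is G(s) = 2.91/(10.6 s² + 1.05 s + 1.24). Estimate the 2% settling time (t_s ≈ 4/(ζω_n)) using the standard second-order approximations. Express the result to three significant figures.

t_s ≈ 80.8 s

Dividing through by 10.6: denominator becomes s² + 0.09906 s + 0.1170.
So ω_n = √0.1170 = 0.342 rad/s and ζ = 0.09906/(2·0.342) = 0.145.
t_s ≈ 4/(ζω_n) = 80.8 s.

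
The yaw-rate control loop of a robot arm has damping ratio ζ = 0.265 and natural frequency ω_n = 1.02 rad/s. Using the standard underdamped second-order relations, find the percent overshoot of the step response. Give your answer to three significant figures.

For an underdamped second-order system, %OS = 100·exp(−πζ/√(1−ζ²)).
πζ/√(1−ζ²) = π·0.265/√(1−0.0702) = 0.8634, so %OS = 100·e^(−0.8634) = 42.2%.

%OS ≈ 42.2%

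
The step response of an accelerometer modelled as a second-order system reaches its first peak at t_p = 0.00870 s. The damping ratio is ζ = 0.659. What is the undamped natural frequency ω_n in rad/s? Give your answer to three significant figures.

Peak time t_p = π/ω_d, so ω_d = π/t_p = π/0.00870 = 361 rad/s.
ω_n = ω_d/√(1−ζ²) = 361/√0.566 = 480 rad/s.

ω_n ≈ 480 rad/s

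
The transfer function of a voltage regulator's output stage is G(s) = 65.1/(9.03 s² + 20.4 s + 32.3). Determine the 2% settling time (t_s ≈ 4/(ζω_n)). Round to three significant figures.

Dividing through by 9.03: denominator becomes s² + 2.259 s + 3.577.
So ω_n = √3.577 = 1.89 rad/s and ζ = 2.259/(2·1.89) = 0.597.
t_s ≈ 4/(ζω_n) = 3.54 s.

t_s ≈ 3.54 s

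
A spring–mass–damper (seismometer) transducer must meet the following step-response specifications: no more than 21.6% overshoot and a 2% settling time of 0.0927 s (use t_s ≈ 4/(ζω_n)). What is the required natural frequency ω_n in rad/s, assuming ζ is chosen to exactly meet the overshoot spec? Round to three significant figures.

ζ = −ln(OS)/√(π² + (ln OS)²). With OS = 0.216, ln OS = −1.532 and ζ = 1.532/3.495 = 0.438.
From t_s ≈ 4/(ζω_n): ω_n = 4/(ζ·t_s) = 4/(0.438·0.0927) = 98.4 rad/s.

ω_n ≈ 98.4 rad/s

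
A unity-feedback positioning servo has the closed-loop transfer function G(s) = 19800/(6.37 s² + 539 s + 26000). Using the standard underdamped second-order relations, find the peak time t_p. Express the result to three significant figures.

t_p ≈ 0.0656 s

Dividing through by 6.37: denominator becomes s² + 84.62 s + 4082.
So ω_n = √4082 = 63.9 rad/s and ζ = 84.62/(2·63.9) = 0.662.
ω_d = ω_n√(1−ζ²) = 47.9 rad/s. t_p = π/ω_d = 0.0656 s.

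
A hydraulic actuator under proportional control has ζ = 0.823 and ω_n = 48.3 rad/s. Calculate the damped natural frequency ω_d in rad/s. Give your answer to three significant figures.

ω_d = ω_n√(1−ζ²) = 48.3·√0.323 = 27.4 rad/s.

ω_d ≈ 27.4 rad/s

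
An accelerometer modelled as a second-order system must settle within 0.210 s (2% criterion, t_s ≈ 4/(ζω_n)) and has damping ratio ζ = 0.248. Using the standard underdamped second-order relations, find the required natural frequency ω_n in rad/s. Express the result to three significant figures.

ω_n ≈ 76.8 rad/s

Rearranging t_s ≈ 4/(ζω_n) gives ω_n = 4/(ζ·t_s) = 4/(0.248 × 0.210) = 76.8 rad/s.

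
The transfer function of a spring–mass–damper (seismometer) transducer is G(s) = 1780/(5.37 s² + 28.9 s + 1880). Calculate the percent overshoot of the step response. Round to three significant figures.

%OS ≈ 63.3%

Dividing through by 5.37: denominator becomes s² + 5.382 s + 350.1.
So ω_n = √350.1 = 18.7 rad/s and ζ = 5.382/(2·18.7) = 0.144.
Overshoot: exp(−π·0.144/√(1−0.144²)) = 0.633, i.e. 63.3%.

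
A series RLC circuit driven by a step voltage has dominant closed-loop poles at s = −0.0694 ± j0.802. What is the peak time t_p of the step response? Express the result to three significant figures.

t_p = π/ω_d with ω_d = 0.802 (the imaginary part), so t_p = 3.92 s.

t_p ≈ 3.92 s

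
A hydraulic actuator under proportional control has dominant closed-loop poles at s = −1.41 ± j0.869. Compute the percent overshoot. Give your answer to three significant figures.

%OS ≈ 0.611%

|pole| = ω_n = √(1.41² + 0.869²) = 1.66 rad/s; ζ = cos θ = σ/ω_n = 0.851.
%OS = 100·exp(−πζ/√(1−ζ²)) = 0.611%.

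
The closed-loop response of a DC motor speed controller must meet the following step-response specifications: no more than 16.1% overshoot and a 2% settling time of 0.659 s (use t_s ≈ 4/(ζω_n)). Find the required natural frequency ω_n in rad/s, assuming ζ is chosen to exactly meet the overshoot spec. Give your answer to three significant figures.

Inverting the overshoot relation: ζ = |ln 0.161|/√(π² + ln²0.161) = 0.503.
From t_s ≈ 4/(ζω_n): ω_n = 4/(ζ·t_s) = 4/(0.503·0.659) = 12.1 rad/s.

ω_n ≈ 12.1 rad/s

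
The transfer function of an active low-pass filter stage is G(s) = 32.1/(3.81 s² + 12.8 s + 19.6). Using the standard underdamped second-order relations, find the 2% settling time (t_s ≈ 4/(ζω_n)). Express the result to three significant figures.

Dividing through by 3.81: denominator becomes s² + 3.360 s + 5.144.
So ω_n = √5.144 = 2.27 rad/s and ζ = 3.360/(2·2.27) = 0.741.
t_s ≈ 4/(ζω_n) = 2.38 s.

t_s ≈ 2.38 s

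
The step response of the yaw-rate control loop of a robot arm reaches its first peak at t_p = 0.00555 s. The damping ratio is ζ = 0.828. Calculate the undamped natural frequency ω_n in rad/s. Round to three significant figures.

Peak time t_p = π/ω_d, so ω_d = π/t_p = π/0.00555 = 566 rad/s.
ω_n = ω_d/√(1−ζ²) = 566/√0.314 = 1010 rad/s.

ω_n ≈ 1010 rad/s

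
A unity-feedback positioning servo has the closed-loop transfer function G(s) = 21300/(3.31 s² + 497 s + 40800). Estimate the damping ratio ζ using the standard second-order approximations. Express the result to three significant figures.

ζ ≈ 0.676

Dividing through by 3.31: denominator becomes s² + 150.2 s + 12330.
So ω_n = √12330 = 111 rad/s and ζ = 150.2/(2·111) = 0.676.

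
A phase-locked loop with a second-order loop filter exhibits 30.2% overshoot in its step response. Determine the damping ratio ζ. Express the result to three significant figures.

ζ = −ln(OS)/√(π² + (ln OS)²). With OS = 0.302, ln OS = −1.197 and ζ = 1.197/3.362 = 0.356.

ζ ≈ 0.356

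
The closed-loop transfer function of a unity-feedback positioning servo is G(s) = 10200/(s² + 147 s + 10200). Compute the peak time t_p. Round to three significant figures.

Comparing the denominator to s² + 2ζω_n s + ω_n²: ω_n = √10200 = 101 rad/s, and 2ζω_n = 147 so ζ = 147/(2·101) = 0.728.
ω_d = 101·√(1 − 0.728²) = 69.3 rad/s. Then t_p = π/ω_d = 0.0454 s.

t_p ≈ 0.0454 s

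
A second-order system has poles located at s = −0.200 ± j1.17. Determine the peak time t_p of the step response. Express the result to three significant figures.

t_p ≈ 2.69 s

t_p = π/ω_d with ω_d = 1.17 (the imaginary part), so t_p = 2.69 s.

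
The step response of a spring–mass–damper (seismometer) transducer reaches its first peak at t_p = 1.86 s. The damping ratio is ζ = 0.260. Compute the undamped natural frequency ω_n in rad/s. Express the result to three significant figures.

ω_n ≈ 1.75 rad/s

Peak time t_p = π/ω_d, so ω_d = π/t_p = π/1.86 = 1.69 rad/s.
ω_n = ω_d/√(1−ζ²) = 1.69/√0.932 = 1.75 rad/s.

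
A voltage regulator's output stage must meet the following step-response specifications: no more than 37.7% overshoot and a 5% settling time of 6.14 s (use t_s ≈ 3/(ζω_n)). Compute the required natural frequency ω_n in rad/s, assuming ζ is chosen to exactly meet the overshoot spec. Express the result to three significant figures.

ω_n ≈ 1.65 rad/s

From %OS = 100·exp(−πζ/√(1−ζ²)), invert to get ζ = −ln(OS)/√(π² + ln²(OS)) with OS = 0.377.
−ln 0.377 = 0.9755, so ζ = 0.9755/√(π² + 0.9516) = 0.297.
Then ω_n = 3/(ζ t_s) = 3/(0.297 × 6.14) = 1.65 rad/s.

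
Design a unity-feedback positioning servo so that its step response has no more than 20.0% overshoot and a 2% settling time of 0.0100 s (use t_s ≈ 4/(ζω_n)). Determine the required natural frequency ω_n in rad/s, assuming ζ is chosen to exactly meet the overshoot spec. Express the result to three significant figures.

ω_n ≈ 877 rad/s

ζ = −ln(OS)/√(π² + (ln OS)²). With OS = 0.200, ln OS = −1.609 and ζ = 1.609/3.530 = 0.456.
From t_s ≈ 4/(ζω_n): ω_n = 4/(ζ·t_s) = 4/(0.456·0.0100) = 877 rad/s.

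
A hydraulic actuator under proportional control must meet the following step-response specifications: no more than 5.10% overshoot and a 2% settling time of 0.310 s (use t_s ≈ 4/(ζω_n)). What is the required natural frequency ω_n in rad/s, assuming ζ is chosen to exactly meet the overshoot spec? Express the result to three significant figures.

ω_n ≈ 18.8 rad/s

ζ = −ln(OS)/√(π² + (ln OS)²). With OS = 0.0510, ln OS = −2.976 and ζ = 2.976/4.327 = 0.688.
Then ω_n = 4/(ζ t_s) = 4/(0.688 × 0.310) = 18.8 rad/s.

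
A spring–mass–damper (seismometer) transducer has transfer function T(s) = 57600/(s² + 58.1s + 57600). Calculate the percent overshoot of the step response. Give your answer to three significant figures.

%OS ≈ 68.2%

Matching coefficients with s² + 2ζω_n s + ω_n² gives ω_n² = 57600 ⇒ ω_n = 240 rad/s, and ζ = 58.1/(2ω_n) = 0.121.
%OS = 100·exp(−πζ/√(1−ζ²)) = 68.2%.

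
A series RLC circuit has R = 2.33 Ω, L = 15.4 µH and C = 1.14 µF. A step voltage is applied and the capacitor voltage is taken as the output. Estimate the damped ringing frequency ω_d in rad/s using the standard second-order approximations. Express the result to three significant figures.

For a series RLC circuit (capacitor voltage as output), ω_n = 1/√(LC) = 1/√(15.4 µH · 1.14 µF) = 239000 rad/s.
ζ = (R/2)·√(C/L) = (2.33/2)·√(1.14 µF/15.4 µH) = 0.317.
ω_d = 239000·√(1 − 0.317²) = 226000 rad/s.

ω_d ≈ 226000 rad/s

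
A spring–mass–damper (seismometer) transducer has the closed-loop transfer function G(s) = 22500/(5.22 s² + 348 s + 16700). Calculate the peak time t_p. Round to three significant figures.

Dividing through by 5.22: denominator becomes s² + 66.67 s + 3199.
So ω_n = √3199 = 56.6 rad/s and ζ = 66.67/(2·56.6) = 0.589.
The damped frequency ω_d = ω_n√(1−ζ²) = 45.7 rad/s. t_p = π/ω_d = 0.0687 s.

t_p ≈ 0.0687 s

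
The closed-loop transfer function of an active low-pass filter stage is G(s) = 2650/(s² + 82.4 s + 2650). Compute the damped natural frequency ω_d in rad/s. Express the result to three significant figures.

ω_d ≈ 30.9 rad/s

ω_n = √2650 = 51.5 rad/s; ζ = 82.4/(2·51.5) = 0.800.
ω_d = ω_n√(1−ζ²) = 30.9 rad/s.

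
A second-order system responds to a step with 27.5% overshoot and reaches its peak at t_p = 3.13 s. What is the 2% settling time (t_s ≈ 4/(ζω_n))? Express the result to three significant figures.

t_s ≈ 9.70 s

The overshoot fixes ζ = −ln(OS)/√(π²+ln²(OS)) = 0.380.
From t_p = π/ω_d, ω_d = π/3.13 = 1.00 rad/s, so ω_n = ω_d/√(1−ζ²) = 1.09 rad/s.
t_s ≈ 4/(ζω_n) = 4/(0.380·1.09) = 9.70 s.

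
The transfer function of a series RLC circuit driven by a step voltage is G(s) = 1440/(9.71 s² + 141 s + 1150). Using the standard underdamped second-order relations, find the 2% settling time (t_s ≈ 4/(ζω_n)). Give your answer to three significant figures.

Dividing through by 9.71: denominator becomes s² + 14.52 s + 118.4.
So ω_n = √118.4 = 10.9 rad/s and ζ = 14.52/(2·10.9) = 0.667.
t_s ≈ 4/(ζω_n) = 0.551 s.

t_s ≈ 0.551 s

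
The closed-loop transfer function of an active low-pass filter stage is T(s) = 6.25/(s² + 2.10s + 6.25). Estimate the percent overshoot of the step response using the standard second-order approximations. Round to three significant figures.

%OS ≈ 23.4%

Matching coefficients with s² + 2ζω_n s + ω_n² gives ω_n² = 6.25 ⇒ ω_n = 2.50 rad/s, and ζ = 2.10/(2ω_n) = 0.420.
Overshoot: exp(−π·0.420/√(1−0.420²)) = 0.234, i.e. 23.4%.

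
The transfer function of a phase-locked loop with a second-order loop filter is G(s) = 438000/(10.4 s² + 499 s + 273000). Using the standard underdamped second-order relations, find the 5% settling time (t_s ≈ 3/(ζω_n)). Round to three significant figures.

t_s ≈ 0.125 s

Dividing through by 10.4: denominator becomes s² + 47.98 s + 26250.
So ω_n = √26250 = 162 rad/s and ζ = 47.98/(2·162) = 0.148.
t_s ≈ 3/(ζω_n) = 0.125 s.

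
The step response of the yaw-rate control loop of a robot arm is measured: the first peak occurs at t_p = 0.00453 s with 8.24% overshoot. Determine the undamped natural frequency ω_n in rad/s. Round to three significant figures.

ζ from %OS: ζ = |ln 0.0824|/√(π²+ln²0.0824) = 0.622.
From t_p = π/ω_d, ω_d = π/0.00453 = 694 rad/s, so ω_n = ω_d/√(1−ζ²) = 886 rad/s.

ω_n ≈ 886 rad/s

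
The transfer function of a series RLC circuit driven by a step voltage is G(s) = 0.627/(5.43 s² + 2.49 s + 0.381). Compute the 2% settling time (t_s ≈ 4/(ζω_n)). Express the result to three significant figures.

t_s ≈ 17.4 s

Dividing through by 5.43: denominator becomes s² + 0.4586 s + 0.07017.
So ω_n = √0.07017 = 0.265 rad/s and ζ = 0.4586/(2·0.265) = 0.866.
t_s ≈ 4/(ζω_n) = 17.4 s.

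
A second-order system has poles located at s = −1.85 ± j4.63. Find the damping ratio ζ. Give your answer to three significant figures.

ζ ≈ 0.371

|pole| = ω_n = √(1.85² + 4.63²) = 4.99 rad/s; ζ = cos θ = σ/ω_n = 0.371.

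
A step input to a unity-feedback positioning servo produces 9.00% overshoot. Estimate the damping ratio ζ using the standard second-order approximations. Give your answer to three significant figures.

ζ ≈ 0.608

From %OS = 100·exp(−πζ/√(1−ζ²)), invert to get ζ = −ln(OS)/√(π² + ln²(OS)) with OS = 0.0900.
−ln 0.0900 = 2.408, so ζ = 2.408/√(π² + 5.798) = 0.608.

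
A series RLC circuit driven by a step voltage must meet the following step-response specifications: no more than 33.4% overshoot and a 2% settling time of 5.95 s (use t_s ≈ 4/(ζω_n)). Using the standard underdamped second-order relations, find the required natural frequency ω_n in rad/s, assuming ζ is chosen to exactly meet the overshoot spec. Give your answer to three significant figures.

ω_n ≈ 2.04 rad/s

Inverting the overshoot relation: ζ = |ln 0.334|/√(π² + ln²0.334) = 0.330.
Then ω_n = 4/(ζ t_s) = 4/(0.330 × 5.95) = 2.04 rad/s.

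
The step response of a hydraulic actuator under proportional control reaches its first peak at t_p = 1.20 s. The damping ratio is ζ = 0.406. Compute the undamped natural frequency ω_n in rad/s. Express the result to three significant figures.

ω_n ≈ 2.86 rad/s

Peak time t_p = π/ω_d, so ω_d = π/t_p = π/1.20 = 2.62 rad/s.
ω_n = ω_d/√(1−ζ²) = 2.62/√0.835 = 2.86 rad/s.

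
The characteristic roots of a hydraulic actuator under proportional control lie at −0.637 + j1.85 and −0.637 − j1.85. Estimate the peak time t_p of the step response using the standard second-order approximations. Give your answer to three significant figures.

t_p ≈ 1.70 s

t_p = π/ω_d with ω_d = 1.85 (the imaginary part), so t_p = 1.70 s.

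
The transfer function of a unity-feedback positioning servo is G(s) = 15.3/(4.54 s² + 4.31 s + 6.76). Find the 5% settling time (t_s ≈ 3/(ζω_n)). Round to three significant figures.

t_s ≈ 6.32 s

Dividing through by 4.54: denominator becomes s² + 0.9493 s + 1.489.
So ω_n = √1.489 = 1.22 rad/s and ζ = 0.9493/(2·1.22) = 0.389.
t_s ≈ 3/(ζω_n) = 6.32 s.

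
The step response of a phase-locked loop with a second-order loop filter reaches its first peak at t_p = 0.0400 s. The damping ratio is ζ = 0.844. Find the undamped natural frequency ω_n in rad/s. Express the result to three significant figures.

ω_n ≈ 146 rad/s

Peak time t_p = π/ω_d, so ω_d = π/t_p = π/0.0400 = 78.5 rad/s.
ω_n = ω_d/√(1−ζ²) = 78.5/√0.288 = 146 rad/s.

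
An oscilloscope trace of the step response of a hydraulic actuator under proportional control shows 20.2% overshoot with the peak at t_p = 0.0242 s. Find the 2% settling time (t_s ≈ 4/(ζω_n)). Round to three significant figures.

From the overshoot, ζ = −ln(OS)/√(π²+ln²(OS)) = 0.454.
t_p = π/ω_d ⇒ ω_d = 130 rad/s; then ω_n = ω_d/√(1−ζ²) = 146 rad/s.
t_s ≈ 4/(ζω_n) = 4/(0.454·146) = 0.0605 s.

t_s ≈ 0.0605 s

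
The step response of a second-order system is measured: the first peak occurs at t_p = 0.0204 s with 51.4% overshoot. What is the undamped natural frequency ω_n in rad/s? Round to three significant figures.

ω_n ≈ 157 rad/s

The overshoot fixes ζ = −ln(OS)/√(π²+ln²(OS)) = 0.207.
From t_p = π/ω_d, ω_d = π/0.0204 = 154 rad/s, so ω_n = ω_d/√(1−ζ²) = 157 rad/s.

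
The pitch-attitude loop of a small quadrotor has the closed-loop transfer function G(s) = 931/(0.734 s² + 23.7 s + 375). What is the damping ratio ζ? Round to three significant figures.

Dividing through by 0.734: denominator becomes s² + 32.29 s + 510.9.
So ω_n = √510.9 = 22.6 rad/s and ζ = 32.29/(2·22.6) = 0.714.

ζ ≈ 0.714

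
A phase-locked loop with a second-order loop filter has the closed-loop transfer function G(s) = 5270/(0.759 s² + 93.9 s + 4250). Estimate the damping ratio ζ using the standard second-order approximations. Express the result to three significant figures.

Dividing through by 0.759: denominator becomes s² + 123.7 s + 5599.
So ω_n = √5599 = 74.8 rad/s and ζ = 123.7/(2·74.8) = 0.827.

ζ ≈ 0.827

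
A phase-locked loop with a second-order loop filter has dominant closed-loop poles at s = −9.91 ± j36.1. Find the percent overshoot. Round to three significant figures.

%OS ≈ 42.2%

With σ = 9.91, ω_d = 36.1: ω_n = √(σ²+ω_d²) = 37.4 rad/s, ζ = σ/ω_n = 0.265.
%OS = 100 e^{−πζ/√(1−ζ²)} with ζ = 0.265 gives 42.2%.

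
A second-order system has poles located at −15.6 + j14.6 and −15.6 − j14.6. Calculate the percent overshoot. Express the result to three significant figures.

%OS ≈ 3.48%

|pole| = ω_n = √(15.6² + 14.6²) = 21.4 rad/s; ζ = cos θ = σ/ω_n = 0.730.
%OS = 100·exp(−πζ/√(1−ζ²)) = 3.48%.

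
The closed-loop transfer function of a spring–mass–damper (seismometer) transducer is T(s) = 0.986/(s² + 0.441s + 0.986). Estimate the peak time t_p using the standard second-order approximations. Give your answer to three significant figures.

ω_n = √0.986 = 0.993 rad/s; ζ = 0.441/(2·0.993) = 0.222.
ω_d = 0.993·√(1 − 0.222²) = 0.968 rad/s. Then t_p = π/ω_d = 3.24 s.

t_p ≈ 3.24 s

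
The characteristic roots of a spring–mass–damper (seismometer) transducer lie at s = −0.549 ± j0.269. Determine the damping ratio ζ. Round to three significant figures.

|pole| = ω_n = √(0.549² + 0.269²) = 0.611 rad/s; ζ = cos θ = σ/ω_n = 0.898.

ζ ≈ 0.898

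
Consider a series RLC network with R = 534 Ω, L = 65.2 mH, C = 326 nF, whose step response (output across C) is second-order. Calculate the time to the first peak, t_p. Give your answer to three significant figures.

For a series RLC circuit (capacitor voltage as output), ω_n = 1/√(LC) = 1/√(65.2 mH · 326 nF) = 6860 rad/s.
ζ = (R/2)·√(C/L) = (534/2)·√(326 nF/65.2 mH) = 0.597.
The damped frequency ω_d = ω_n√(1−ζ²) = 5500 rad/s. t_p = π/ω_d = 0.000571 s.

t_p ≈ 0.000571 s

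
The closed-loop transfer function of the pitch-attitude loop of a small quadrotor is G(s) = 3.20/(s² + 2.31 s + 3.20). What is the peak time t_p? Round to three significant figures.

Matching coefficients with s² + 2ζω_n s + ω_n² gives ω_n² = 3.20 ⇒ ω_n = 1.79 rad/s, and ζ = 2.31/(2ω_n) = 0.646.
ω_d = ω_n√(1−ζ²) = 1.37 rad/s. Then t_p = π/ω_d = 2.30 s.

t_p ≈ 2.30 s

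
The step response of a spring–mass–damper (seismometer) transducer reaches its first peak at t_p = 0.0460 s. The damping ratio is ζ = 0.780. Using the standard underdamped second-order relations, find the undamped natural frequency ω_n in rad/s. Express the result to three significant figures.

Peak time t_p = π/ω_d, so ω_d = π/t_p = π/0.0460 = 68.3 rad/s.
ω_n = ω_d/√(1−ζ²) = 68.3/√0.392 = 109 rad/s.

ω_n ≈ 109 rad/s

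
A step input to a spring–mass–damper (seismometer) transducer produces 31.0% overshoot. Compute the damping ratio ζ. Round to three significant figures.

Inverting the overshoot relation: ζ = |ln 0.310|/√(π² + ln²0.310) = 0.349.

ζ ≈ 0.349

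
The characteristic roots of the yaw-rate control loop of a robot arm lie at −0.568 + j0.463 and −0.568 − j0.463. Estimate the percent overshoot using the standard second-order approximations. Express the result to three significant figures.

%OS ≈ 2.12%

With σ = 0.568, ω_d = 0.463: ω_n = √(σ²+ω_d²) = 0.733 rad/s, ζ = σ/ω_n = 0.775.
%OS = 100·exp(−πζ/√(1−ζ²)) = 2.12%.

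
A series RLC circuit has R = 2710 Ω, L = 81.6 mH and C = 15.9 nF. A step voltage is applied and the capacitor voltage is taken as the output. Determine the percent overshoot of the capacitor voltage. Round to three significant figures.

For a series RLC circuit (capacitor voltage as output), ω_n = 1/√(LC) = 1/√(81.6 mH · 15.9 nF) = 27800 rad/s.
ζ = (R/2)·√(C/L) = (2710/2)·√(15.9 nF/81.6 mH) = 0.598.
Overshoot: exp(−π·0.598/√(1−0.598²)) = 0.0959, i.e. 9.59%.

%OS ≈ 9.59%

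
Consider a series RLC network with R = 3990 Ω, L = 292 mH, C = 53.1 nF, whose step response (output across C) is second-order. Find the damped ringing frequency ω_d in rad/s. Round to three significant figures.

For a series RLC circuit (capacitor voltage as output), ω_n = 1/√(LC) = 1/√(292 mH · 53.1 nF) = 8030 rad/s.
ζ = (R/2)·√(C/L) = (3990/2)·√(53.1 nF/292 mH) = 0.851.
ω_d = ω_n√(1−ζ²) = 4220 rad/s.

ω_d ≈ 4220 rad/s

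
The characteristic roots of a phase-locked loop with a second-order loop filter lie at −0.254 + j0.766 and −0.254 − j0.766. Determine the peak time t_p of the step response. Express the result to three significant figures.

t_p = π/ω_d with ω_d = 0.766 (the imaginary part), so t_p = 4.10 s.

t_p ≈ 4.10 s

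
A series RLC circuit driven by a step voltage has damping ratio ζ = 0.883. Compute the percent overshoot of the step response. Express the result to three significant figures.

For an underdamped second-order system, %OS = 100·exp(−πζ/√(1−ζ²)).
πζ/√(1−ζ²) = π·0.883/√(1−0.780) = 5.910, so %OS = 100·e^(−5.910) = 0.271%.

%OS ≈ 0.271%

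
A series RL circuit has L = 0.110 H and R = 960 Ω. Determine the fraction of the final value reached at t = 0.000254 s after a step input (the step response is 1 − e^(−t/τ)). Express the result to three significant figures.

τ = L/R = 0.110/960 = 0.000115 s.
y(t)/y_∞ = 1 − e^(−t/τ) = 1 − e^(−0.000254/0.000115) = 1 − e^(−2.22) = 0.891.

y/y_∞ ≈ 0.891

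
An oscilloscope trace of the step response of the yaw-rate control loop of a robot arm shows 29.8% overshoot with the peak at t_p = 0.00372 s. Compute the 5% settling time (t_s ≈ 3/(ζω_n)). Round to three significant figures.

From the overshoot, ζ = −ln(OS)/√(π²+ln²(OS)) = 0.360.
t_p = π/ω_d ⇒ ω_d = 845 rad/s; then ω_n = ω_d/√(1−ζ²) = 905 rad/s.
t_s ≈ 3/(ζω_n) = 3/(0.360·905) = 0.00922 s.

t_s ≈ 0.00922 s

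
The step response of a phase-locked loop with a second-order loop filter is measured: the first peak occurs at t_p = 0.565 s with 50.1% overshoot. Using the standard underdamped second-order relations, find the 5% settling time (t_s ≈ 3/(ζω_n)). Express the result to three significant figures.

t_s ≈ 2.45 s

The overshoot fixes ζ = −ln(OS)/√(π²+ln²(OS)) = 0.215.
From t_p = π/ω_d, ω_d = π/0.565 = 5.56 rad/s, so ω_n = ω_d/√(1−ζ²) = 5.69 rad/s.
t_s ≈ 3/(ζω_n) = 3/(0.215·5.69) = 2.45 s.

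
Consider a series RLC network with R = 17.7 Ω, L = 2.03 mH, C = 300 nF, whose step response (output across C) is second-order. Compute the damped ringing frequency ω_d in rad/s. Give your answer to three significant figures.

For a series RLC circuit (capacitor voltage as output), ω_n = 1/√(LC) = 1/√(2.03 mH · 300 nF) = 40500 rad/s.
ζ = (R/2)·√(C/L) = (17.7/2)·√(300 nF/2.03 mH) = 0.108.
ω_d = ω_n√(1−ζ²) = 40300 rad/s.

ω_d ≈ 40300 rad/s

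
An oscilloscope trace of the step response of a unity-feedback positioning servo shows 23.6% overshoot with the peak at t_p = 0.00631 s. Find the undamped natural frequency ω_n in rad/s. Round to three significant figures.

ω_n ≈ 548 rad/s

From the overshoot, ζ = −ln(OS)/√(π²+ln²(OS)) = 0.418.
t_p = π/ω_d ⇒ ω_d = 498 rad/s; then ω_n = ω_d/√(1−ζ²) = 548 rad/s.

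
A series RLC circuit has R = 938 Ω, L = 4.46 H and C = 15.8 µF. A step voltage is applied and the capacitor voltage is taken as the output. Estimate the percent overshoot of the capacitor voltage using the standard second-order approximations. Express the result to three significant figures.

%OS ≈ 0.273%

For a series RLC circuit (capacitor voltage as output), ω_n = 1/√(LC) = 1/√(4.46 H · 15.8 µF) = 119 rad/s.
ζ = (R/2)·√(C/L) = (938/2)·√(15.8 µF/4.46 H) = 0.883.
Overshoot: exp(−π·0.883/√(1−0.883²)) = 0.00273, i.e. 0.273%.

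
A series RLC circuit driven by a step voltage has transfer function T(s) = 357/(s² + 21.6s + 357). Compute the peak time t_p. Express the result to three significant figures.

t_p ≈ 0.203 s

Matching coefficients with s² + 2ζω_n s + ω_n² gives ω_n² = 357 ⇒ ω_n = 18.9 rad/s, and ζ = 21.6/(2ω_n) = 0.572.
The damped frequency ω_d = ω_n√(1−ζ²) = 15.5 rad/s. Then t_p = π/ω_d = 0.203 s.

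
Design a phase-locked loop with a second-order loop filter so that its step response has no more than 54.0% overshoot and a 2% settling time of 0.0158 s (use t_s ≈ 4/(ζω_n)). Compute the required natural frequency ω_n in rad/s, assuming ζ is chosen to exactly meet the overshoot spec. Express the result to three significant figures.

ω_n ≈ 1320 rad/s

Inverting the overshoot relation: ζ = |ln 0.540|/√(π² + ln²0.540) = 0.192.
Then ω_n = 4/(ζ t_s) = 4/(0.192 × 0.0158) = 1320 rad/s.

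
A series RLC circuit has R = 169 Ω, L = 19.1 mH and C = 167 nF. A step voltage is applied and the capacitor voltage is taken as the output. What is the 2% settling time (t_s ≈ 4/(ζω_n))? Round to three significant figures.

t_s ≈ 0.000904 s

For a series RLC circuit (capacitor voltage as output), ω_n = 1/√(LC) = 1/√(19.1 mH · 167 nF) = 17700 rad/s.
ζ = (R/2)·√(C/L) = (169/2)·√(167 nF/19.1 mH) = 0.250.
t_s ≈ 4/(ζω_n) = 0.000904 s.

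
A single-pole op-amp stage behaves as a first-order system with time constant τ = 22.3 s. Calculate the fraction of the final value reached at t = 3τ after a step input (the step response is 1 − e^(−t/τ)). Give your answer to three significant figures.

y/y_∞ ≈ 0.950

y(t)/y_∞ = 1 − e^(−t/τ) = 1 − e^(−3) = 1 − e^(−3.00) = 0.950.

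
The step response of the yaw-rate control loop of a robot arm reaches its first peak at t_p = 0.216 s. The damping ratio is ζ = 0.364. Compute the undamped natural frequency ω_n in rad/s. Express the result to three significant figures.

Peak time t_p = π/ω_d, so ω_d = π/t_p = π/0.216 = 14.5 rad/s.
ω_n = ω_d/√(1−ζ²) = 14.5/√0.868 = 15.6 rad/s.

ω_n ≈ 15.6 rad/s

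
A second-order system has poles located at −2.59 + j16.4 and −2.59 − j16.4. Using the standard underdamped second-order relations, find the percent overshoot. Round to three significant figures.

%OS ≈ 60.9%

The poles are at −σ ± jω_d with σ = 2.59 and ω_d = 16.4, so ω_n = √(σ²+ω_d²) = 16.6 rad/s and ζ = σ/ω_n = 0.156.
%OS = 100 e^{−πζ/√(1−ζ²)} with ζ = 0.156 gives 60.9%.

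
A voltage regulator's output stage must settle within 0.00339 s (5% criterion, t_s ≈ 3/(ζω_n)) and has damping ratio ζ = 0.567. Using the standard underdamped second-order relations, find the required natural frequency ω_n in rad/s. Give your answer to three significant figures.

Rearranging t_s ≈ 3/(ζω_n) gives ω_n = 3/(ζ·t_s) = 3/(0.567 × 0.00339) = 1560 rad/s.

ω_n ≈ 1560 rad/s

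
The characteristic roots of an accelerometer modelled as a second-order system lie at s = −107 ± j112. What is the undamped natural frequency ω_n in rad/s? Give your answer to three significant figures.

With σ = 107, ω_d = 112: ω_n = √(σ²+ω_d²) = 155 rad/s, ζ = σ/ω_n = 0.691.

ω_n ≈ 155 rad/s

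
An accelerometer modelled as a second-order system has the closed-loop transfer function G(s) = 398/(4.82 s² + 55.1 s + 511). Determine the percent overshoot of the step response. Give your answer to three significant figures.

%OS ≈ 12.3%

Dividing through by 4.82: denominator becomes s² + 11.43 s + 106.0.
So ω_n = √106.0 = 10.3 rad/s and ζ = 11.43/(2·10.3) = 0.555.
%OS = 100·exp(−πζ/√(1−ζ²)) = 12.3%.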